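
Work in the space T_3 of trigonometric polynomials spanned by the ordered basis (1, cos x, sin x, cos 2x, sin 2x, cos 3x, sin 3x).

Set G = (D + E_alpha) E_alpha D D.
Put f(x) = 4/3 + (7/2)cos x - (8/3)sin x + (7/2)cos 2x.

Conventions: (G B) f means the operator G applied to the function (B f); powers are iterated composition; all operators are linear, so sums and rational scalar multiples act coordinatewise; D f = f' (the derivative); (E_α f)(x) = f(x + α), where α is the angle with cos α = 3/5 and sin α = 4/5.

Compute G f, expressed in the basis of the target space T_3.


D f = -(8/3)cos x - (7/2)sin x - 7sin 2x
D D f = -(7/2)cos x + (8/3)sin x - 14cos 2x
E_alpha D D f = (1/30)cos x + (22/5)sin x + (98/25)cos 2x + (336/25)sin 2x
D (E_alpha D D) f = (22/5)cos x - (1/30)sin x + (672/25)cos 2x - (196/25)sin 2x
E_alpha (E_alpha D D) f = (177/50)cos x + (196/75)sin x + (7378/625)cos 2x - (4704/625)sin 2x
(D + E_alpha) (E_alpha D D) f = (397/50)cos x + (129/50)sin x + (24178/625)cos 2x - (9604/625)sin 2x

the result is g(x) = (397/50)cos x + (129/50)sin x + (24178/625)cos 2x - (9604/625)sin 2x


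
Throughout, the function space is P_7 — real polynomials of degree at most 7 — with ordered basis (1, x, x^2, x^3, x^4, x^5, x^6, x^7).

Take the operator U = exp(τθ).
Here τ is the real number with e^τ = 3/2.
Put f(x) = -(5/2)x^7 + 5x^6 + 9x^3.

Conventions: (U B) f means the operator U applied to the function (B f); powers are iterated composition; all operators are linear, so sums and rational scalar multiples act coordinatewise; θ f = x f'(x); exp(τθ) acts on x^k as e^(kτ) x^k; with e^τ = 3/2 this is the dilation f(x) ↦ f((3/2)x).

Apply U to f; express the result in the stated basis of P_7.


g(x) = -(10935/256)x^7 + (3645/64)x^6 + (243/8)x^3

exp(τθ) x^k = e^(kτ) x^k; with e^τ = 3/2 this sends x^k to (3/2)^k x^k
x^3 ↦ 27/8 x^3
x^6 ↦ 729/64 x^6
x^7 ↦ 2187/128 x^7
applying this coordinatewise to f: exp(τθ) f = -(10935/256)x^7 + (3645/64)x^6 + (243/8)x^3


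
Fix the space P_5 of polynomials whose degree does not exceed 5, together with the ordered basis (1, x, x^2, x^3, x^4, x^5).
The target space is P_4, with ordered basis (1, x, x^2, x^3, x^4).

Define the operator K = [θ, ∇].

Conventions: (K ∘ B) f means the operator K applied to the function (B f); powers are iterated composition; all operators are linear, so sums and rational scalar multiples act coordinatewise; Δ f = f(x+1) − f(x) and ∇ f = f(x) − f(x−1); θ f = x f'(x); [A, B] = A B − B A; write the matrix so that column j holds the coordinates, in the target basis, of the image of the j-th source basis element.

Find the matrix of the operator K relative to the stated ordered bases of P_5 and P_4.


the matrix is [[0, -1, 2, -3, 4, -5]; [0, 0, -2, 6, -12, 20]; [0, 0, 0, -3, 12, -30]; [0, 0, 0, 0, -4, 20]; [0, 0, 0, 0, 0, -5]] (rows listed top to bottom)

image of 1: 0
image of x: -1
image of x^2: -2x + 2
image of x^3: -3x^2 + 6x - 3
image of x^4: -4x^3 + 12x^2 - 12x + 4
image of x^5: -5x^4 + 20x^3 - 30x^2 + 20x - 5
each image's coordinates form column j of the matrix


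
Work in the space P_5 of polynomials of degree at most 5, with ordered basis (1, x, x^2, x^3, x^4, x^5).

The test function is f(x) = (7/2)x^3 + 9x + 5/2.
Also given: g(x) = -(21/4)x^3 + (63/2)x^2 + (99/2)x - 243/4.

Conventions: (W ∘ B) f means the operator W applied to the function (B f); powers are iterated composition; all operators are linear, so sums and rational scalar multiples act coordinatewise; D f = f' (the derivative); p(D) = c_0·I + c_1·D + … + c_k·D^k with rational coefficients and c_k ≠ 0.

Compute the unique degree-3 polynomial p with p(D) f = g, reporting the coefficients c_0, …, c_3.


D^0 f = (7/2)x^3 + 9x + 5/2
D^1 f = (21/2)x^2 + 9
D^2 f = 21x
D^3 f = 21
matching coefficients of g against c_0 f + c_1 Df + … from the top degree down determines the c_i
solution: c_0 = -3/2, c_1 = 3, c_2 = 3, c_3 = -4

p(D) = -(3/2)·I + 3·D + 3·D^2 − 4·D^3, i.e. c_0 = -3/2, c_1 = 3, c_2 = 3, c_3 = -4


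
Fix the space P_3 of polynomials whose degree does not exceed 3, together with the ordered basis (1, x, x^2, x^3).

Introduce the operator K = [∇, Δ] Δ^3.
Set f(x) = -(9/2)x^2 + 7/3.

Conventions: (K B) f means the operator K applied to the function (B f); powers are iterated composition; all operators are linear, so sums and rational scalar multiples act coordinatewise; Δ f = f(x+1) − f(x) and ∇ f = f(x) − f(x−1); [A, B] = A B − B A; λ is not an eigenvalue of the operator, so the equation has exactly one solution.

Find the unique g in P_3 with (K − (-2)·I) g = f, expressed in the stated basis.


write g with unknown coordinates in the stated basis and equate coefficients in (K − (-2)·I) g = f
solving from the highest basis element down gives g = -(9/4)x^2 + 7/6
check: K g = 0
so K g − (-2)·g = -(9/2)x^2 + 7/3 = f ✓

the image equals g(x) = -(9/4)x^2 + 7/6


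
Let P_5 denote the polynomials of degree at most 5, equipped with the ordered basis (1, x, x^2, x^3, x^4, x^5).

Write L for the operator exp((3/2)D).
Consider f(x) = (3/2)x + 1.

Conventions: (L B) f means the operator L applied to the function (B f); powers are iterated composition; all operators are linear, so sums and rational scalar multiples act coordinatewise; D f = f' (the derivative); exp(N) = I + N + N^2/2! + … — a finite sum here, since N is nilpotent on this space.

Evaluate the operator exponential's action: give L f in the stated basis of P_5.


order-1 term: 9/4
the series for exp((3/2)D) f terminates at order 1
exp((3/2)D) f = (3/2)x + 13/4

the image equals g(x) = (3/2)x + 13/4


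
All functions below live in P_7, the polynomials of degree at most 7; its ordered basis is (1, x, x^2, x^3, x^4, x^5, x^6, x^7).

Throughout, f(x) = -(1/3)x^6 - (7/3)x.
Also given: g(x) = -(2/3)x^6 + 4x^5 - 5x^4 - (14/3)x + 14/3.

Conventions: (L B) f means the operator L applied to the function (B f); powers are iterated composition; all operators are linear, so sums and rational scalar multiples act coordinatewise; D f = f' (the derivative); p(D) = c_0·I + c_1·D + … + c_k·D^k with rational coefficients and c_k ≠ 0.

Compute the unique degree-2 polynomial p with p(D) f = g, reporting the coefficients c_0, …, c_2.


D^0 f = -(1/3)x^6 - (7/3)x
D^1 f = -2x^5 - 7/3
D^2 f = -10x^4
matching coefficients of g against c_0 f + c_1 Df + … from the top degree down determines the c_i
solution: c_0 = 2, c_1 = -2, c_2 = 1/2

p(D) = 2·I − 2·D + (1/2)·D^2, i.e. c_0 = 2, c_1 = -2, c_2 = 1/2


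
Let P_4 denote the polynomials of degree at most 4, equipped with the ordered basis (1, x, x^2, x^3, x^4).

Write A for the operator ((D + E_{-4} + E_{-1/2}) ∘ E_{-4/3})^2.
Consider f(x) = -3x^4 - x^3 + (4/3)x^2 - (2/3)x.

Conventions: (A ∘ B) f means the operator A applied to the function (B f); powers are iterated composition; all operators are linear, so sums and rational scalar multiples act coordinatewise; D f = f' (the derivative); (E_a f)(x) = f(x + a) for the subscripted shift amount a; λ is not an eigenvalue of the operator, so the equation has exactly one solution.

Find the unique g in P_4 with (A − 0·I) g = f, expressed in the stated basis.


g(x) = -(3/4)x^4 - (75/4)x^3 - (6233/48)x^2 - (45881/288)x + 285971/864

write g with unknown coordinates in the stated basis and equate coefficients in (A − 0·I) g = f
solving from the highest basis element down gives g = -(3/4)x^4 - (75/4)x^3 - (6233/48)x^2 - (45881/288)x + 285971/864
check: A g = -3x^4 - x^3 + (4/3)x^2 - (2/3)x
so A g − 0·g = -3x^4 - x^3 + (4/3)x^2 - (2/3)x = f ✓


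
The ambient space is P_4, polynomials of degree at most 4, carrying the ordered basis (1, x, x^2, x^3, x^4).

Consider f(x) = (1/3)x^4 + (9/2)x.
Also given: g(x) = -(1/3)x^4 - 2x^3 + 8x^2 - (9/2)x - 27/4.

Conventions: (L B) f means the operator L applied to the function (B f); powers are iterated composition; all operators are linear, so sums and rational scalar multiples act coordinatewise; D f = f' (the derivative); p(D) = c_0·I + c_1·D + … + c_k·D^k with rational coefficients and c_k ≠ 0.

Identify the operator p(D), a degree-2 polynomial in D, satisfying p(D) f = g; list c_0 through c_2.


D^0 f = (1/3)x^4 + (9/2)x
D^1 f = (4/3)x^3 + 9/2
D^2 f = 4x^2
matching coefficients of g against c_0 f + c_1 Df + … from the top degree down determines the c_i
solution: c_0 = -1, c_1 = -3/2, c_2 = 2

p(D) = -I − (3/2)·D + 2·D^2, i.e. c_0 = -1, c_1 = -3/2, c_2 = 2


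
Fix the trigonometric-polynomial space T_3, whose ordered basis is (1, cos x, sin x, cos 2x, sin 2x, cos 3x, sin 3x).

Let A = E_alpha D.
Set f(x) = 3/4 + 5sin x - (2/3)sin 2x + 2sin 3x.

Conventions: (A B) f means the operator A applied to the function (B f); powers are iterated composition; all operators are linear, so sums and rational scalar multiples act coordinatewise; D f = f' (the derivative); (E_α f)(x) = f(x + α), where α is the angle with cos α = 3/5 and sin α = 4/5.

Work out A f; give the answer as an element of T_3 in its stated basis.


D f = 5cos x - (4/3)cos 2x + 6cos 3x
E_alpha D f = 3cos x - 4sin x + (28/75)cos 2x + (32/25)sin 2x - (702/125)cos 3x - (264/125)sin 3x

the image equals g(x) = 3cos x - 4sin x + (28/75)cos 2x + (32/25)sin 2x - (702/125)cos 3x - (264/125)sin 3x


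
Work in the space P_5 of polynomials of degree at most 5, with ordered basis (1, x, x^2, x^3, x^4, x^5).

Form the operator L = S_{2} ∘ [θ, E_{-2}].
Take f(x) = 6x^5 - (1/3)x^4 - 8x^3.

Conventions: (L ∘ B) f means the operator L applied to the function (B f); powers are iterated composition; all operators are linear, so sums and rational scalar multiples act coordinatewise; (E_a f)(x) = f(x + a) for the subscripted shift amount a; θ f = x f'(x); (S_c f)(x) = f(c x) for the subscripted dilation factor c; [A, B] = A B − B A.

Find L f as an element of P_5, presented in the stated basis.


E_{-2} f = 6x^5 - (181/3)x^4 + (704/3)x^3 - 440x^2 + (1184/3)x - 400/3
θ E_{-2} f = 30x^5 - (724/3)x^4 + 704x^3 - 880x^2 + (1184/3)x
θ f = 30x^5 - (4/3)x^4 - 24x^3
E_{-2} θ f = 30x^5 - (904/3)x^4 + (3560/3)x^3 - 2288x^2 + (6464/3)x - 2368/3
[θ, E_{-2}] f = 60x^4 - (1448/3)x^3 + 1408x^2 - 1760x + 2368/3
S_{2} [θ, E_{-2}] f = 960x^4 - (11584/3)x^3 + 5632x^2 - 3520x + 2368/3

g(x) = 960x^4 - (11584/3)x^3 + 5632x^2 - 3520x + 2368/3


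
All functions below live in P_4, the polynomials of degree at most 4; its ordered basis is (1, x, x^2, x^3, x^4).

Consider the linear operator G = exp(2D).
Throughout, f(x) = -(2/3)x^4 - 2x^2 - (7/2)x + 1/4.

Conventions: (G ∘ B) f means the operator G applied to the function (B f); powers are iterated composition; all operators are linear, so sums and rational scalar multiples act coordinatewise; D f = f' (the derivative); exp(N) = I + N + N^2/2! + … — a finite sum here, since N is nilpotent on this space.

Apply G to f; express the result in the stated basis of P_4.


the image equals g(x) = -(2/3)x^4 - (16/3)x^3 - 18x^2 - (197/6)x - 305/12

order-1 term: -(16/3)x^3 - 8x - 7
order-2 term: -16x^2 - 8
order-3 term: -(64/3)x
order-4 term: -32/3
the series for exp(2D) f terminates at order 4
exp(2D) f = -(2/3)x^4 - (16/3)x^3 - 18x^2 - (197/6)x - 305/12


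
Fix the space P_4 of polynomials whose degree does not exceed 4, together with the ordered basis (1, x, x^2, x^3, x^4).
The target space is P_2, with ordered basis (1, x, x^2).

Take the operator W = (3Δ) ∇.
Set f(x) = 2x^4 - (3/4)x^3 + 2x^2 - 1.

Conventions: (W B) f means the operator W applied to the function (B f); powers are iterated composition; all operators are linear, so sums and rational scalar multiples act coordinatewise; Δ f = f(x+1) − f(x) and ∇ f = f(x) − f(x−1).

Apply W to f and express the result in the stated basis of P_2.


g(x) = 72x^2 - (27/2)x + 24

∇ f = 8x^3 - (57/4)x^2 + (57/4)x - 19/4
Δ ∇ f = 24x^2 - (9/2)x + 8
(3Δ) ∇ f = 72x^2 - (27/2)x + 24


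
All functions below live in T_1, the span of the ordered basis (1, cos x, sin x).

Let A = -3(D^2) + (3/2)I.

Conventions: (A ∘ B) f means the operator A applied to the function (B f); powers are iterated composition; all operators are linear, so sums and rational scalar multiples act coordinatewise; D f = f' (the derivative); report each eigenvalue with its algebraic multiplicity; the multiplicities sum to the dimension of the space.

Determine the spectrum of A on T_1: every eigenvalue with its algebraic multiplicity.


λ = 3/2 (multiplicity 1), λ = 9/2 (multiplicity 2)

image of 1: 3/2
image of cos x: (9/2)cos x
image of sin x: (9/2)sin x
the matrix is diagonal; its diagonal is (3/2, 9/2, 9/2)
for a triangular matrix the eigenvalues are the diagonal entries, with algebraic multiplicity their repetition count


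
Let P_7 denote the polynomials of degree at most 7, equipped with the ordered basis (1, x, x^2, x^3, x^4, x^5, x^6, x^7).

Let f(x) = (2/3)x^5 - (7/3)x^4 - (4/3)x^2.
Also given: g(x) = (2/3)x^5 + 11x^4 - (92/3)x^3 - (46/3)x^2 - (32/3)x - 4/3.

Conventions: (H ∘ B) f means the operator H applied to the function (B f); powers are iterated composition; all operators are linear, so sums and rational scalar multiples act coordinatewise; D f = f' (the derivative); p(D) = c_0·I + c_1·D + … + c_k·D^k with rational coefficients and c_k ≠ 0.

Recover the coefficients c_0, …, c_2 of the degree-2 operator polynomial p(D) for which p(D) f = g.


D^0 f = (2/3)x^5 - (7/3)x^4 - (4/3)x^2
D^1 f = (10/3)x^4 - (28/3)x^3 - (8/3)x
D^2 f = (40/3)x^3 - 28x^2 - 8/3
matching coefficients of g against c_0 f + c_1 Df + … from the top degree down determines the c_i
solution: c_0 = 1, c_1 = 4, c_2 = 1/2

c_0 = 1, c_1 = 4, c_2 = 1/2


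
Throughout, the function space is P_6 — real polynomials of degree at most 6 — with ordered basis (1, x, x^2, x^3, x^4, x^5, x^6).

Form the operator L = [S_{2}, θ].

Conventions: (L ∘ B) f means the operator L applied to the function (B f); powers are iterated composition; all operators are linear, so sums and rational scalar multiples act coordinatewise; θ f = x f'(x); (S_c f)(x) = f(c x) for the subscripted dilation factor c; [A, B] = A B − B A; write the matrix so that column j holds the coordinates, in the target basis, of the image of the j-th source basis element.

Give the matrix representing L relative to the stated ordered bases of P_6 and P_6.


the matrix is [[0, 0, 0, 0, 0, 0, 0]; [0, 0, 0, 0, 0, 0, 0]; [0, 0, 0, 0, 0, 0, 0]; [0, 0, 0, 0, 0, 0, 0]; [0, 0, 0, 0, 0, 0, 0]; [0, 0, 0, 0, 0, 0, 0]; [0, 0, 0, 0, 0, 0, 0]] (rows listed top to bottom)

image of 1: 0
image of x: 0
image of x^2: 0
image of x^3: 0
image of x^4: 0
image of x^5: 0
image of x^6: 0
each image's coordinates form column j of the matrix


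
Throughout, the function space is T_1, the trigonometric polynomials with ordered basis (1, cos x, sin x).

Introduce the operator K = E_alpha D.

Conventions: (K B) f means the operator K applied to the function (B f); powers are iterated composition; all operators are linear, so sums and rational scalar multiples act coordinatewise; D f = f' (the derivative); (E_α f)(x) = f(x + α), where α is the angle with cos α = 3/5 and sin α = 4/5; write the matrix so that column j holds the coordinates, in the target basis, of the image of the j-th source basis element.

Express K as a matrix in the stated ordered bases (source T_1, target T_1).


the matrix is [[0, 0, 0]; [0, -4/5, 3/5]; [0, -3/5, -4/5]] (rows listed top to bottom)

image of 1: 0
image of cos x: -(4/5)cos x - (3/5)sin x
image of sin x: (3/5)cos x - (4/5)sin x
each image's coordinates form column j of the matrix


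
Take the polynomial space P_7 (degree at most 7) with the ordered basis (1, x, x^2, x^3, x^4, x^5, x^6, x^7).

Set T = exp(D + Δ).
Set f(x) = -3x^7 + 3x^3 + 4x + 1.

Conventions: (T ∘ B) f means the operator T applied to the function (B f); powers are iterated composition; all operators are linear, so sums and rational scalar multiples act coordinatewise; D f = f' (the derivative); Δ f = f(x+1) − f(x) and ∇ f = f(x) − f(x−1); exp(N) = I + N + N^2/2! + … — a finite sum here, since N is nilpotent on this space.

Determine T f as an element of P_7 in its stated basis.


order-1 term: -42x^6 - 63x^5 - 105x^4 - 105x^3 - 45x^2 - 12x + 8
order-2 term: -252x^5 - 630x^4 - 1155x^3 - 1260x^2 - 741x - 192
order-3 term: -840x^4 - 2520x^3 - 4410x^2 - 4095x - 1593
order-4 term: -1680x^3 - 5040x^2 - 7140x - 3990
order-5 term: -2016x^2 - 5040x - 4200
order-6 term: -1344x - 2016
order-7 term: -384
the series for exp(D + Δ) f terminates at order 7
exp(D + Δ) f = -3x^7 - 42x^6 - 315x^5 - 1575x^4 - 5457x^3 - 12771x^2 - 18368x - 12366

the result is g(x) = -3x^7 - 42x^6 - 315x^5 - 1575x^4 - 5457x^3 - 12771x^2 - 18368x - 12366


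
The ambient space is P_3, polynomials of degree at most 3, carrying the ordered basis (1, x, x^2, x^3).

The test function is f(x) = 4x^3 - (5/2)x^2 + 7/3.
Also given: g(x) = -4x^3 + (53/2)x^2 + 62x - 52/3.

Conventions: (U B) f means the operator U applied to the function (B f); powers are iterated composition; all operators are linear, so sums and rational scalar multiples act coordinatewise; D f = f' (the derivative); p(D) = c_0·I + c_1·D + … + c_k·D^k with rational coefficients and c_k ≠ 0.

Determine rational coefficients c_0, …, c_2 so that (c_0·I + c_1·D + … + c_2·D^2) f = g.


p(D) = -I + 2·D + 3·D^2, i.e. c_0 = -1, c_1 = 2, c_2 = 3

D^0 f = 4x^3 - (5/2)x^2 + 7/3
D^1 f = 12x^2 - 5x
D^2 f = 24x - 5
matching coefficients of g against c_0 f + c_1 Df + … from the top degree down determines the c_i
solution: c_0 = -1, c_1 = 2, c_2 = 3


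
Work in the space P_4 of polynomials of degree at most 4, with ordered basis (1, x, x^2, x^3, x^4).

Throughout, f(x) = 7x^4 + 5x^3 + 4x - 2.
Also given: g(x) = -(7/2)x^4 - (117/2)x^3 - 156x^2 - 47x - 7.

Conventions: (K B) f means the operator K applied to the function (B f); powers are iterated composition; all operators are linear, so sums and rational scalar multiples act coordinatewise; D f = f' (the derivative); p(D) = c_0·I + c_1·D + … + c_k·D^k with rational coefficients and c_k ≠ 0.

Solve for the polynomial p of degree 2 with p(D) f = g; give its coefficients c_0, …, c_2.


D^0 f = 7x^4 + 5x^3 + 4x - 2
D^1 f = 28x^3 + 15x^2 + 4
D^2 f = 84x^2 + 30x
matching coefficients of g against c_0 f + c_1 Df + … from the top degree down determines the c_i
solution: c_0 = -1/2, c_1 = -2, c_2 = -3/2

c_0 = -1/2, c_1 = -2, c_2 = -3/2


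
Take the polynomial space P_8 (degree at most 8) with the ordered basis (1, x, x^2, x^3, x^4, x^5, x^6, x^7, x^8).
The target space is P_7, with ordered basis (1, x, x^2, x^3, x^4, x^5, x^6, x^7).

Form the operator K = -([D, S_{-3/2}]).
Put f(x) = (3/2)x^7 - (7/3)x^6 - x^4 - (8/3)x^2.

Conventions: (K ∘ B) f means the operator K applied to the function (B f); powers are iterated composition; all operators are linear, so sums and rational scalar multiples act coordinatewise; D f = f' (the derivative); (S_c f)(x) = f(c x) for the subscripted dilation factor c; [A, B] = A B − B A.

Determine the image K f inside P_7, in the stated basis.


S_{-3/2} f = -(6561/256)x^7 - (1701/64)x^6 - (81/16)x^4 - 6x^2
D S_{-3/2} f = -(45927/256)x^6 - (5103/32)x^5 - (81/4)x^3 - 12x
D f = (21/2)x^6 - 14x^5 - 4x^3 - (16/3)x
S_{-3/2} D f = (15309/128)x^6 + (1701/16)x^5 + (27/2)x^3 + 8x
[D, S_{-3/2}] f = -(76545/256)x^6 - (8505/32)x^5 - (135/4)x^3 - 20x
(-([D, S_{-3/2}])) f = (76545/256)x^6 + (8505/32)x^5 + (135/4)x^3 + 20x

the result is g(x) = (76545/256)x^6 + (8505/32)x^5 + (135/4)x^3 + 20x


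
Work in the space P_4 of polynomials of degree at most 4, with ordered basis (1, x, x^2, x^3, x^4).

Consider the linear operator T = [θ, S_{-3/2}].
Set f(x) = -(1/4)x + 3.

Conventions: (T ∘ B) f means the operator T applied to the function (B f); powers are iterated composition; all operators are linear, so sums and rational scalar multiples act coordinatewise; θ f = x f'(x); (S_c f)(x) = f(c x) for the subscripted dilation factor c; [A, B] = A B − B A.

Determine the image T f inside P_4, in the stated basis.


the result is g(x) = 0

S_{-3/2} f = (3/8)x + 3
θ S_{-3/2} f = (3/8)x
θ f = -(1/4)x
S_{-3/2} θ f = (3/8)x
[θ, S_{-3/2}] f = 0


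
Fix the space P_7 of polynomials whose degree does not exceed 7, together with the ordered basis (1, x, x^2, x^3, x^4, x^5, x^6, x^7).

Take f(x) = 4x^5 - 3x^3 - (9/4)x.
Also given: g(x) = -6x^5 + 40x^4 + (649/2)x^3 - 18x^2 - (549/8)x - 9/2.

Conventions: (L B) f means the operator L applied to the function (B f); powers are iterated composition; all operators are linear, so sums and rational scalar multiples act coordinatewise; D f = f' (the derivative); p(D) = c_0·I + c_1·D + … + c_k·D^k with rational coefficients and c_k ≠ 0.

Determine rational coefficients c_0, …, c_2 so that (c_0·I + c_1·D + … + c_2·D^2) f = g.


D^0 f = 4x^5 - 3x^3 - (9/4)x
D^1 f = 20x^4 - 9x^2 - 9/4
D^2 f = 80x^3 - 18x
matching coefficients of g against c_0 f + c_1 Df + … from the top degree down determines the c_i
solution: c_0 = -3/2, c_1 = 2, c_2 = 4

p(D) = -(3/2)·I + 2·D + 4·D^2, i.e. c_0 = -3/2, c_1 = 2, c_2 = 4


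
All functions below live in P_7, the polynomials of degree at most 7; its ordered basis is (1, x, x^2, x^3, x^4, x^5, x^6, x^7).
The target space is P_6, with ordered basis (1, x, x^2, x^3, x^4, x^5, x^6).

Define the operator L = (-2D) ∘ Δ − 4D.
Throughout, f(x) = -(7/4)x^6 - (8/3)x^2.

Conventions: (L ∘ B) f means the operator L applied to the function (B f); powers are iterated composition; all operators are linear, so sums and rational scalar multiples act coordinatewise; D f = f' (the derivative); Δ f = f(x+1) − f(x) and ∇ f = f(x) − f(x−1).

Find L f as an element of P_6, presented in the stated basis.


the image equals g(x) = 42x^5 + 105x^4 + 210x^3 + 210x^2 + (379/3)x + 95/3

Δ f = -(21/2)x^5 - (105/4)x^4 - 35x^3 - (105/4)x^2 - (95/6)x - 53/12
D Δ f = -(105/2)x^4 - 105x^3 - 105x^2 - (105/2)x - 95/6
(-2D) Δ f = 105x^4 + 210x^3 + 210x^2 + 105x + 95/3
D f = -(21/2)x^5 - (16/3)x
(-4D) f = 42x^5 + (64/3)x
((-2D) ∘ Δ − 4D) f = 42x^5 + 105x^4 + 210x^3 + 210x^2 + (379/3)x + 95/3


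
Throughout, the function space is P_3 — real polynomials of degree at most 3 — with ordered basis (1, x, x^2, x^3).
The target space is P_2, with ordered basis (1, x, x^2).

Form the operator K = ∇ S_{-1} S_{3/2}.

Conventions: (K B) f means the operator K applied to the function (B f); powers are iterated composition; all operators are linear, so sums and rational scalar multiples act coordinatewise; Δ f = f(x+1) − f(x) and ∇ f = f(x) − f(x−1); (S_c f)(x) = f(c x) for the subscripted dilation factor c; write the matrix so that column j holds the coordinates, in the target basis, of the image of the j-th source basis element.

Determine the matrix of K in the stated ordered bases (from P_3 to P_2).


image of 1: 0
image of x: -3/2
image of x^2: (9/2)x - 9/4
image of x^3: -(81/8)x^2 + (81/8)x - 27/8
each image's coordinates form column j of the matrix

the matrix is [[0, -3/2, -9/4, -27/8]; [0, 0, 9/2, 81/8]; [0, 0, 0, -81/8]] (rows listed top to bottom)


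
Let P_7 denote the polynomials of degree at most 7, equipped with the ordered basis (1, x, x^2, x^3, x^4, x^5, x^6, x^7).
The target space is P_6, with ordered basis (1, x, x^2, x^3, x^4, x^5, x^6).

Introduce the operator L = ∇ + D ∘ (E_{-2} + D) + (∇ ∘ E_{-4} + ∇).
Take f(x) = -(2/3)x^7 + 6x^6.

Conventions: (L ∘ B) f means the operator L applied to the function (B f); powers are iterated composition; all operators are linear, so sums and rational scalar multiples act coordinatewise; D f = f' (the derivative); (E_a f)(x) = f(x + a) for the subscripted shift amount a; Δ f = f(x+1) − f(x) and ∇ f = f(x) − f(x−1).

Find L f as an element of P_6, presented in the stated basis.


∇ f = -(14/3)x^6 + 50x^5 - (340/3)x^4 + (430/3)x^3 - 104x^2 + (122/3)x - 20/3
E_{-2} f = -(2/3)x^7 + (46/3)x^6 - 128x^5 + (1640/3)x^4 - (4000/3)x^3 + 1888x^2 - (4352/3)x + 1408/3
D f = -(14/3)x^6 + 36x^5
(E_{-2} + D) f = -(2/3)x^7 + (32/3)x^6 - 92x^5 + (1640/3)x^4 - (4000/3)x^3 + 1888x^2 - (4352/3)x + 1408/3
D (E_{-2} + D) f = -(14/3)x^6 + 64x^5 - 460x^4 + (6560/3)x^3 - 4000x^2 + 3776x - 4352/3
E_{-4} f = -(2/3)x^7 + (74/3)x^6 - 368x^5 + (8800/3)x^4 - (40960/3)x^3 + 37376x^2 - (167936/3)x + 106496/3
∇ E_{-4} f = -(14/3)x^6 + 162x^5 - (6700/3)x^4 + 15930x^3 - 62624x^2 + 129438x - 331004/3
∇ f = -(14/3)x^6 + 50x^5 - (340/3)x^4 + (430/3)x^3 - 104x^2 + (122/3)x - 20/3
(∇ ∘ E_{-4} + ∇) f = -(28/3)x^6 + 212x^5 - (7040/3)x^4 + (48220/3)x^3 - 62728x^2 + (388436/3)x - 331024/3
(∇ + D ∘ (E_{-2} + D) + (∇ ∘ E_{-4} + ∇)) f = -(56/3)x^6 + 326x^5 - 2920x^4 + (55210/3)x^3 - 66832x^2 + (399886/3)x - 335396/3

g(x) = -(56/3)x^6 + 326x^5 - 2920x^4 + (55210/3)x^3 - 66832x^2 + (399886/3)x - 335396/3


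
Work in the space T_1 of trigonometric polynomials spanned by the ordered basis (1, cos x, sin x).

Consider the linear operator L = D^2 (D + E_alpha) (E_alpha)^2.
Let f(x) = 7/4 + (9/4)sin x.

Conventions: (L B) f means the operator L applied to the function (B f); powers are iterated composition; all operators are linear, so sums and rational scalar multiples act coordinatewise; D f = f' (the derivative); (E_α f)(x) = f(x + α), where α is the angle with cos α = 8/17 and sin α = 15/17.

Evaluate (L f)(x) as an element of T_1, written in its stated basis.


E_alpha f = 7/4 + (135/68)cos x + (18/17)sin x
E_alpha E_alpha f = 7/4 + (540/289)cos x - (1449/1156)sin x
D (E_alpha)^2 f = -(1449/1156)cos x - (540/289)sin x
E_alpha (E_alpha)^2 f = 7/4 - (4455/19652)cos x - (10998/4913)sin x
(D + E_alpha) (E_alpha)^2 f = 7/4 - (7272/4913)cos x - (20178/4913)sin x
D (D + E_alpha) (E_alpha)^2 f = -(20178/4913)cos x + (7272/4913)sin x
D D (D + E_alpha) (E_alpha)^2 f = (7272/4913)cos x + (20178/4913)sin x

g(x) = (7272/4913)cos x + (20178/4913)sin x


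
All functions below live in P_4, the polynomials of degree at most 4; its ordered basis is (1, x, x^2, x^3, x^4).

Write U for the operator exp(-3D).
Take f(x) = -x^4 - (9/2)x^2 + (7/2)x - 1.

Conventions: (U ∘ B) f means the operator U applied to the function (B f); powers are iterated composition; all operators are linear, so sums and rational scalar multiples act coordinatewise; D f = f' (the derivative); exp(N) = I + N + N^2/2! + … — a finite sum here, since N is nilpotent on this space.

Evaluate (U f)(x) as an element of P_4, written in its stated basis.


the result is g(x) = -x^4 + 12x^3 - (117/2)x^2 + (277/2)x - 133

order-1 term: 12x^3 + 27x - 21/2
order-2 term: -54x^2 - 81/2
order-3 term: 108x
order-4 term: -81
the series for exp(-3D) f terminates at order 4
exp(-3D) f = -x^4 + 12x^3 - (117/2)x^2 + (277/2)x - 133


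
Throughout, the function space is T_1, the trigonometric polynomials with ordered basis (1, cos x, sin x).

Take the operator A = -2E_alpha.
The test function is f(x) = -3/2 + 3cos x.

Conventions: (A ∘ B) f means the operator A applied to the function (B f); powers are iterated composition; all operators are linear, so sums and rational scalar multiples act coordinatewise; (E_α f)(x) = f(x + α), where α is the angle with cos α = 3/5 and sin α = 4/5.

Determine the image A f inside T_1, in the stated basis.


E_alpha f = -3/2 + (9/5)cos x - (12/5)sin x
(-2E_alpha) f = 3 - (18/5)cos x + (24/5)sin x

the result is g(x) = 3 - (18/5)cos x + (24/5)sin x


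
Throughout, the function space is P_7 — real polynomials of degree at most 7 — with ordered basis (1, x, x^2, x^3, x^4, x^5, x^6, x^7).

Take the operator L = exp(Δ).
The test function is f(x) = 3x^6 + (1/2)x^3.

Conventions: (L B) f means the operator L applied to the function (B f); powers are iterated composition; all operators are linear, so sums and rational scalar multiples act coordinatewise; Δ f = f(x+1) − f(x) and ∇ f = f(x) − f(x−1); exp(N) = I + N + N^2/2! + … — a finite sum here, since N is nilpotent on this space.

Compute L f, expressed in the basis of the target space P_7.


order-1 term: 18x^5 + 45x^4 + 60x^3 + (93/2)x^2 + (39/2)x + 7/2
order-2 term: 45x^4 + 180x^3 + 315x^2 + (543/2)x + 189/2
order-3 term: 60x^3 + 270x^2 + 450x + 541/2
order-4 term: 45x^2 + 180x + 195
order-5 term: 18x + 45
order-6 term: 3
the series for exp(Δ) f terminates at order 6
exp(Δ) f = 3x^6 + 18x^5 + 90x^4 + (601/2)x^3 + (1353/2)x^2 + 939x + 1223/2

g(x) = 3x^6 + 18x^5 + 90x^4 + (601/2)x^3 + (1353/2)x^2 + 939x + 1223/2


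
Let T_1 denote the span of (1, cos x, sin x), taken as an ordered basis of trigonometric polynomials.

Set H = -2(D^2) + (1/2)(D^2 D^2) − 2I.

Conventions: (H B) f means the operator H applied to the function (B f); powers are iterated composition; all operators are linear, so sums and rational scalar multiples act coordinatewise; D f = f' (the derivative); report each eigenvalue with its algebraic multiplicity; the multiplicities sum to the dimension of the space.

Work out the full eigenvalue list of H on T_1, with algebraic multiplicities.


image of 1: -2
image of cos x: (1/2)cos x
image of sin x: (1/2)sin x
the matrix is diagonal; its diagonal is (-2, 1/2, 1/2)
for a triangular matrix the eigenvalues are the diagonal entries, with algebraic multiplicity their repetition count

λ = -2 (multiplicity 1), λ = 1/2 (multiplicity 2)


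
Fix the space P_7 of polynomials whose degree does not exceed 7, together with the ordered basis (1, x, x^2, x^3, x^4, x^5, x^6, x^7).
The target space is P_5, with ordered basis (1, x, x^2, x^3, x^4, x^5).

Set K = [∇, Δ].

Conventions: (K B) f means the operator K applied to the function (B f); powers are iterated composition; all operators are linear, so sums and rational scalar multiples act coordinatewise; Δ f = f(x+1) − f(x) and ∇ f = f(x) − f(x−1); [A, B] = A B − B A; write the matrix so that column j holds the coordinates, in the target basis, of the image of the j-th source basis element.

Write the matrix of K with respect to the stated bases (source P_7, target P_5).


image of 1: 0
image of x: 0
image of x^2: 0
image of x^3: 0
image of x^4: 0
image of x^5: 0
image of x^6: 0
image of x^7: 0
each image's coordinates form column j of the matrix

the matrix is [[0, 0, 0, 0, 0, 0, 0, 0]; [0, 0, 0, 0, 0, 0, 0, 0]; [0, 0, 0, 0, 0, 0, 0, 0]; [0, 0, 0, 0, 0, 0, 0, 0]; [0, 0, 0, 0, 0, 0, 0, 0]; [0, 0, 0, 0, 0, 0, 0, 0]] (rows listed top to bottom)


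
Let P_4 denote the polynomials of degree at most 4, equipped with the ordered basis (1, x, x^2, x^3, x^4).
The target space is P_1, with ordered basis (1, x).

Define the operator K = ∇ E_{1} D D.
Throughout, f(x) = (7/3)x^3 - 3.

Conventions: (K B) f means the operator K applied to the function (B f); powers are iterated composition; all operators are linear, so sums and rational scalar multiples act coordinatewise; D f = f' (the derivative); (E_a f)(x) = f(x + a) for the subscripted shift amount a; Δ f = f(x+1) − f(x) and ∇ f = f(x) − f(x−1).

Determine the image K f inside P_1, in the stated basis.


D f = 7x^2
D D f = 14x
E_{1} D D f = 14x + 14
∇ (E_{1} D) D f = 14

the result is g(x) = 14


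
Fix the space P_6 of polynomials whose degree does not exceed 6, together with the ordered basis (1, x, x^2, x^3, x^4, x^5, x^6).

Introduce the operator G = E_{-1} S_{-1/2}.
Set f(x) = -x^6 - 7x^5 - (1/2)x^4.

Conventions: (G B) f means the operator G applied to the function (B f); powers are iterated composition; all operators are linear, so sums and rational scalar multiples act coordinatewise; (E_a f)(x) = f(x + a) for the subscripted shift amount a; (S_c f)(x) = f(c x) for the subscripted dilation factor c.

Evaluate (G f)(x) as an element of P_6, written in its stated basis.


S_{-1/2} f = -(1/64)x^6 + (7/32)x^5 - (1/32)x^4
E_{-1} S_{-1/2} f = -(1/64)x^6 + (5/16)x^5 - (87/64)x^4 + (21/8)x^3 - (167/64)x^2 + (21/16)x - 17/64

the image equals g(x) = -(1/64)x^6 + (5/16)x^5 - (87/64)x^4 + (21/8)x^3 - (167/64)x^2 + (21/16)x - 17/64


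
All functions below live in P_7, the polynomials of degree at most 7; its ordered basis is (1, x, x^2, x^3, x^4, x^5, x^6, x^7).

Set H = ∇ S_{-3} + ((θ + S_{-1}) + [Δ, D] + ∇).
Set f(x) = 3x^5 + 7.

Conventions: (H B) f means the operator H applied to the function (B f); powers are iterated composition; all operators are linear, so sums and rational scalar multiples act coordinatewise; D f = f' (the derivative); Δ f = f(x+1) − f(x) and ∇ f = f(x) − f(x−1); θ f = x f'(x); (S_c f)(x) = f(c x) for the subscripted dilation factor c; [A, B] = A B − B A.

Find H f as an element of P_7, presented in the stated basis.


g(x) = 12x^5 - 3630x^4 + 7260x^3 - 7260x^2 + 3630x - 719

S_{-3} f = -729x^5 + 7
∇ S_{-3} f = -3645x^4 + 7290x^3 - 7290x^2 + 3645x - 729
θ f = 15x^5
S_{-1} f = -3x^5 + 7
(θ + S_{-1}) f = 12x^5 + 7
D f = 15x^4
Δ D f = 60x^3 + 90x^2 + 60x + 15
Δ f = 15x^4 + 30x^3 + 30x^2 + 15x + 3
D Δ f = 60x^3 + 90x^2 + 60x + 15
[Δ, D] f = 0
∇ f = 15x^4 - 30x^3 + 30x^2 - 15x + 3
((θ + S_{-1}) + [Δ, D] + ∇) f = 12x^5 + 15x^4 - 30x^3 + 30x^2 - 15x + 10
(∇ S_{-3} + ((θ + S_{-1}) + [Δ, D] + ∇)) f = 12x^5 - 3630x^4 + 7260x^3 - 7260x^2 + 3630x - 719


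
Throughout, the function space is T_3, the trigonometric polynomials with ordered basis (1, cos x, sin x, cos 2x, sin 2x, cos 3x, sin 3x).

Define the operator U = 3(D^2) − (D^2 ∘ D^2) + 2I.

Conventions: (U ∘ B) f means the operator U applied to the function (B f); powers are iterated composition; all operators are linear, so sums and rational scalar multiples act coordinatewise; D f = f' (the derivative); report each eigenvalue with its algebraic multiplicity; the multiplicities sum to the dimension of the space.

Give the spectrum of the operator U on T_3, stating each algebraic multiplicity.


image of 1: 2
image of cos x: -2cos x
image of sin x: -2sin x
image of cos 2x: -26cos 2x
image of sin 2x: -26sin 2x
image of cos 3x: -106cos 3x
image of sin 3x: -106sin 3x
the matrix is diagonal; its diagonal is (2, -2, -2, -26, -26, -106, -106)
for a triangular matrix the eigenvalues are the diagonal entries, with algebraic multiplicity their repetition count

λ = -106 (multiplicity 2), λ = -26 (multiplicity 2), λ = -2 (multiplicity 2), λ = 2 (multiplicity 1)


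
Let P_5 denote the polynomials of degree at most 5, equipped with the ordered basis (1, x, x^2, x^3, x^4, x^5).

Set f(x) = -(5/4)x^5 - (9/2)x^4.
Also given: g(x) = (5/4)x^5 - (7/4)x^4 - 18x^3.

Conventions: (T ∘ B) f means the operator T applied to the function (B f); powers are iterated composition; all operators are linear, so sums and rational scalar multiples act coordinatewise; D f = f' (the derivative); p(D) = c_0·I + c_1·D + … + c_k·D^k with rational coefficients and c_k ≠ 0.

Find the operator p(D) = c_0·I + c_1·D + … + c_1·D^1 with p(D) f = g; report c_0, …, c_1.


D^0 f = -(5/4)x^5 - (9/2)x^4
D^1 f = -(25/4)x^4 - 18x^3
matching coefficients of g against c_0 f + c_1 Df + … from the top degree down determines the c_i
solution: c_0 = -1, c_1 = 1

p(D) = -I + D, i.e. c_0 = -1, c_1 = 1


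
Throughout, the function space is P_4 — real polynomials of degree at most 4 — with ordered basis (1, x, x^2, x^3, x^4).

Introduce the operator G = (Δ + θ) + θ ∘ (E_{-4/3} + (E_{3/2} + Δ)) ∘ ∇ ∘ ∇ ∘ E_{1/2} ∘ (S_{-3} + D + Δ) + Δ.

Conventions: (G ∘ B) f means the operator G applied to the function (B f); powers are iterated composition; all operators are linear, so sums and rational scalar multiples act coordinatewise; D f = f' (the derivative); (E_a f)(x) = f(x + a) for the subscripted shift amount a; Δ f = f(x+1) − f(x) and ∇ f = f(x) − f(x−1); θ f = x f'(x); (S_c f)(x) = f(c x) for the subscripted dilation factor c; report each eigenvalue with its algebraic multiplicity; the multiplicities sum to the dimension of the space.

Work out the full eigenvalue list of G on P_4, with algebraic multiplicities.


image of 1: 0
image of x: x + 2
image of x^2: 2x^2 + 4x + 2
image of x^3: 3x^3 + 6x^2 - 318x + 2
image of x^4: 4x^4 + 8x^3 + 3900x^2 + 428x + 2
the matrix is upper triangular; its diagonal is (0, 1, 2, 3, 4)
for a triangular matrix the eigenvalues are the diagonal entries, with algebraic multiplicity their repetition count

λ = 0 (multiplicity 1), λ = 1 (multiplicity 1), λ = 2 (multiplicity 1), λ = 3 (multiplicity 1), λ = 4 (multiplicity 1)


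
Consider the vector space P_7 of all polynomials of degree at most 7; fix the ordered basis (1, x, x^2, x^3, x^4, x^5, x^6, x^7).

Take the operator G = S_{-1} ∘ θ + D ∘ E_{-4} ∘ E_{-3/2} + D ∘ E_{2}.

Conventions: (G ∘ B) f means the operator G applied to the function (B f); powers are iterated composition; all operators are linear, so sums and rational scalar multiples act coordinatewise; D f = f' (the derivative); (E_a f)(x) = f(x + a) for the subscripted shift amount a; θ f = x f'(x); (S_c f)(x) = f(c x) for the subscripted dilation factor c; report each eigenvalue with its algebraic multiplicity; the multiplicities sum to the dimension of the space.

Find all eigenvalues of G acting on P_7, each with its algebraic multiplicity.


λ = -7 (multiplicity 1), λ = -5 (multiplicity 1), λ = -3 (multiplicity 1), λ = -1 (multiplicity 1), λ = 0 (multiplicity 1), λ = 2 (multiplicity 1), λ = 4 (multiplicity 1), λ = 6 (multiplicity 1)

image of 1: 0
image of x: -x + 2
image of x^2: 2x^2 + 4x - 7
image of x^3: -3x^3 + 6x^2 - 21x + 411/4
image of x^4: 4x^4 + 8x^3 - 42x^2 + 411x - 1267/2
image of x^5: -5x^5 + 10x^4 - 70x^3 + (2055/2)x^2 - (6335/2)x + 74485/16
image of x^6: 6x^6 + 12x^5 - 105x^4 + 2055x^3 - (19005/2)x^2 + (223455/8)x - 480081/16
image of x^7: -7x^7 + 14x^6 - 147x^5 + (14385/4)x^4 - (44345/2)x^3 + (1564185/16)x^2 - (3360567/16)x + 12429599/64
the matrix is upper triangular; its diagonal is (0, -1, 2, -3, 4, -5, 6, -7)
for a triangular matrix the eigenvalues are the diagonal entries, with algebraic multiplicity their repetition count


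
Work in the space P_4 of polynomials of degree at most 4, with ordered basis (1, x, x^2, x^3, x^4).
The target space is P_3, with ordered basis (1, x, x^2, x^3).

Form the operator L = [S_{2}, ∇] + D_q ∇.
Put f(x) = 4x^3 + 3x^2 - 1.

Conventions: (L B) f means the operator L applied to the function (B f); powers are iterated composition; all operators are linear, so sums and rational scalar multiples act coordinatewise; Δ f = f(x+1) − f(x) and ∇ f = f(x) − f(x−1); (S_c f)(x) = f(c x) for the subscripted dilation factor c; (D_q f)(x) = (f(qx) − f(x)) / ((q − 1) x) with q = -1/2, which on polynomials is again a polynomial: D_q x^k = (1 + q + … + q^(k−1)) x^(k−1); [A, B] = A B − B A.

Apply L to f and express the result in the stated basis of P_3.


∇ f = 12x^2 - 6x + 1
S_{2} ∇ f = 48x^2 - 12x + 1
S_{2} f = 32x^3 + 12x^2 - 1
∇ S_{2} f = 96x^2 - 72x + 20
[S_{2}, ∇] f = -48x^2 + 60x - 19
∇ f = 12x^2 - 6x + 1
D_q ∇ f = 6x - 6
([S_{2}, ∇] + D_q ∇) f = -48x^2 + 66x - 25

the result is g(x) = -48x^2 + 66x - 25


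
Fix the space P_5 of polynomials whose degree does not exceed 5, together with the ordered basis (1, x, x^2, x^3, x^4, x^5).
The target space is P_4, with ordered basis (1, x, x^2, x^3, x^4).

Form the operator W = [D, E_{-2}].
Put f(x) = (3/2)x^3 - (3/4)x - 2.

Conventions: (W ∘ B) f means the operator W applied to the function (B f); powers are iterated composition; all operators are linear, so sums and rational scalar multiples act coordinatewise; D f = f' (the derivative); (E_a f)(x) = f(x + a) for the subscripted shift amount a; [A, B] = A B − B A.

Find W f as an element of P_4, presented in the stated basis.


g(x) = 0

E_{-2} f = (3/2)x^3 - 9x^2 + (69/4)x - 25/2
D E_{-2} f = (9/2)x^2 - 18x + 69/4
D f = (9/2)x^2 - 3/4
E_{-2} D f = (9/2)x^2 - 18x + 69/4
[D, E_{-2}] f = 0


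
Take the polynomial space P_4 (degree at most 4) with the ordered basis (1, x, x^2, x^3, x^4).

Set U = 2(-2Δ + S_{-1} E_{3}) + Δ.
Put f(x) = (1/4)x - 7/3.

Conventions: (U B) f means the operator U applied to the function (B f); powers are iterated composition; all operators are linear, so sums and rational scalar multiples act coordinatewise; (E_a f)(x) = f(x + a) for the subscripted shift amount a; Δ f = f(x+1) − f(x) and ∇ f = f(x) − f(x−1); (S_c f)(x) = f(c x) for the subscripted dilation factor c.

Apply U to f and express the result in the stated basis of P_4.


Δ f = 1/4
(-2Δ) f = -1/2
E_{3} f = (1/4)x - 19/12
S_{-1} E_{3} f = -(1/4)x - 19/12
(-2Δ + S_{-1} E_{3}) f = -(1/4)x - 25/12
(2(-2Δ + S_{-1} E_{3})) f = -(1/2)x - 25/6
Δ f = 1/4
(2(-2Δ + S_{-1} E_{3}) + Δ) f = -(1/2)x - 47/12

the result is g(x) = -(1/2)x - 47/12
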